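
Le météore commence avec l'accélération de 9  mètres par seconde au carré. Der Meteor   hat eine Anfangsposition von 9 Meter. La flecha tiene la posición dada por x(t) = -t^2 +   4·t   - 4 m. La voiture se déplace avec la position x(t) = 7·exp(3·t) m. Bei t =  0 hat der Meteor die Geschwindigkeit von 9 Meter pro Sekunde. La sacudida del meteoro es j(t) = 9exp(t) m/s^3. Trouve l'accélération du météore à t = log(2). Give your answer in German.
Wir müssen unsere Gleichung für den Ruck j(t) = 9·exp(t) 1-mal integrieren. Die Stammfunktion von dem Ruck ist die Beschleunigung. Mit a(0) = 9 erhalten wir a(t) = 9·exp(t). Mit a(t) = 9·exp(t) und Einsetzen von t = log(2), finden wir a = 18.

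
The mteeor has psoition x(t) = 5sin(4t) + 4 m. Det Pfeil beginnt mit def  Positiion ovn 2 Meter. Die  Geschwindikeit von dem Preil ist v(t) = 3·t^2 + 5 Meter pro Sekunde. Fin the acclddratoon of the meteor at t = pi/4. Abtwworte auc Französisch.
Nous devons dériver notre équation de la position x(t) = 5·sin(4·t) + 4 2 fois. La dérivée de la position donne la vitesse: v(t) = 20·cos(4·t). La dérivée de la vitesse donne l'accélération: a(t) = -80·sin(4·t). En utilisant a(t) = -80·sin(4·t) et en substituant t = pi/4, nous trouvons a = 0.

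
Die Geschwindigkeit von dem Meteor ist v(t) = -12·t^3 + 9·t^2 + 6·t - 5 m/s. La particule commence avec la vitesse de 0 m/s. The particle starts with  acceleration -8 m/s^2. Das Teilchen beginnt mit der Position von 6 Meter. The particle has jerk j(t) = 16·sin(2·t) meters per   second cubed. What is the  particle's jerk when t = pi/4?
We have jerk j(t) = 16·sin(2·t). Substituting t = pi/4: j(pi/4) = 16.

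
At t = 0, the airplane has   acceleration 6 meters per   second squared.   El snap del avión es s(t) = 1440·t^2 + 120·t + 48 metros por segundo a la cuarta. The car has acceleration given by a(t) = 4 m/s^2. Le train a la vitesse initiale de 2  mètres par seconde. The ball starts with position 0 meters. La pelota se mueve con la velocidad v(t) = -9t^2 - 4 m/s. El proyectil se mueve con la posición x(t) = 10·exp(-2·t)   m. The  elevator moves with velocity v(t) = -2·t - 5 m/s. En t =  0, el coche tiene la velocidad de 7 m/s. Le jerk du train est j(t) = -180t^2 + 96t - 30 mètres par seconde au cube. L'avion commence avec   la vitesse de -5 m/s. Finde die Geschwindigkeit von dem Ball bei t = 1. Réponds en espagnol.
De la ecuación de la velocidad v(t) = -9·t^2 - 4, sustituimos t = 1 para obtener v = -13.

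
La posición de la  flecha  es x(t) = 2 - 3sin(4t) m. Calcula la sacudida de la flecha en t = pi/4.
Para resolver esto, necesitamos tomar 3 derivadas de nuestra ecuación de la posición x(t) = 2 - 3·sin(4·t). Derivando la posición, obtenemos la velocidad: v(t) = -12·cos(4·t). Derivando la velocidad, obtenemos la aceleración: a(t) = 48·sin(4·t). Derivando la aceleración, obtenemos la sacudida: j(t) = 192·cos(4·t). De la ecuación de la sacudida j(t) = 192·cos(4·t), sustituimos t = pi/4 para obtener j = -192.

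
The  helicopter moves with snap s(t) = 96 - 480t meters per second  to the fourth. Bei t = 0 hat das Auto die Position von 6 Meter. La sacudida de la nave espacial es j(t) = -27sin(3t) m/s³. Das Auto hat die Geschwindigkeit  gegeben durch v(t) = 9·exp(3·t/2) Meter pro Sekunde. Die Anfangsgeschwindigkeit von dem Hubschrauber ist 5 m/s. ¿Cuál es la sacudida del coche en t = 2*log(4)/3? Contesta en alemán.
Wir müssen unsere Gleichung für die Geschwindigkeit v(t) = 9·exp(3·t/2) 2-mal ableiten. Mit d/dt von v(t) finden wir a(t) = 27·exp(3·t/2)/2. Die Ableitung von der Beschleunigung ergibt den Ruck: j(t) = 81·exp(3·t/2)/4. Mit j(t) = 81·exp(3·t/2)/4 und Einsetzen von t = 2*log(4)/3, finden wir j = 81.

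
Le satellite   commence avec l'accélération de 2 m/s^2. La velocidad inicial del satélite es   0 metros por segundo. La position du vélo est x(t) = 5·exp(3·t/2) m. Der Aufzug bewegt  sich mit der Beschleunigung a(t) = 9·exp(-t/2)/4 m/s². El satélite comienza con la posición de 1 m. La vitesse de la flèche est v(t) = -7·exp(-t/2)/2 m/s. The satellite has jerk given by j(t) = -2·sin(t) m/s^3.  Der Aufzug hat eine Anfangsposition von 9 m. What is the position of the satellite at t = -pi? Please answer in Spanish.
Para resolver esto, necesitamos tomar 3 integrales de nuestra ecuación de la sacudida j(t) = -2·sin(t). Integrando la sacudida y usando la condición inicial a(0) = 2, obtenemos a(t) = 2·cos(t). Tomando ∫a(t)dt y aplicando v(0) = 0, encontramos v(t) = 2·sin(t). Tomando ∫v(t)dt y aplicando x(0) = 1, encontramos x(t) = 3 - 2·cos(t). Usando x(t) = 3 - 2·cos(t) y sustituyendo t = -pi, encontramos x = 5.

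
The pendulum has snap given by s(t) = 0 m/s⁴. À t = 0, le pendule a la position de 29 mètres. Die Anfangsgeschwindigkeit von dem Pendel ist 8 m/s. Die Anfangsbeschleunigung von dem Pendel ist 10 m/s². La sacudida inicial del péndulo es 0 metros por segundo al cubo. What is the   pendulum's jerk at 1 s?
To find the answer, we compute 1 integral of s(t) = 0. Integrating snap and using the initial condition j(0) = 0, we get j(t) = 0. We have jerk j(t) = 0. Substituting t = 1: j(1) = 0.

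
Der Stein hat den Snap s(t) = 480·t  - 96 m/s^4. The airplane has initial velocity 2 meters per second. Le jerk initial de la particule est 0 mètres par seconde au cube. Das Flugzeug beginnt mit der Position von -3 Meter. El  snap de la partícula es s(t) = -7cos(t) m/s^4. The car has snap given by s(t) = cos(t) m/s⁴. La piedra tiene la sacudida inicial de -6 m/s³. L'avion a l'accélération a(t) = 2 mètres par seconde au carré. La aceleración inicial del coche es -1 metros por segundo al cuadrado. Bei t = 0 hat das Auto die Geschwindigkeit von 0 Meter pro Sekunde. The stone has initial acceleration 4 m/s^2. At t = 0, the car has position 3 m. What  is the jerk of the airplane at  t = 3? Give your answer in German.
Um dies zu lösen, müssen wir 1 Ableitung unserer Gleichung für die Beschleunigung a(t) = 2 nehmen. Mit d/dt von a(t) finden wir j(t) = 0. Mit j(t) = 0 und Einsetzen von t = 3, finden wir j = 0.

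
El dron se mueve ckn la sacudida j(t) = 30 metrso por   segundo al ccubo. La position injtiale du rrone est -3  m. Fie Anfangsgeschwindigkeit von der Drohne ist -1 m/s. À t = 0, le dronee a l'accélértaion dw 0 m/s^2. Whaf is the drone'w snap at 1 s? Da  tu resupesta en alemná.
Ausgehend von dem Ruck j(t) = 30, nehmen wir 1 Ableitung. Die Ableitung von dem Ruck ergibt den Snap: s(t) = 0. Mit s(t) = 0 und Einsetzen von t = 1, finden wir s = 0.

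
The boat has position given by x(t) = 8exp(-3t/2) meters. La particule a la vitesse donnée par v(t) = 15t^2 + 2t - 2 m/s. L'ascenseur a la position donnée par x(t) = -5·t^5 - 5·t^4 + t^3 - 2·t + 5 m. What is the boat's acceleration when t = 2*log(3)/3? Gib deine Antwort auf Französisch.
En partant de la position x(t) = 8·exp(-3·t/2), nous prenons 2 dérivées. En prenant d/dt de x(t), nous trouvons v(t) = -12·exp(-3·t/2). En dérivant la vitesse, nous obtenons l'accélération: a(t) = 18·exp(-3·t/2). De l'équation de l'accélération a(t) = 18·exp(-3·t/2), nous substituons t = 2*log(3)/3 pour obtenir a = 6.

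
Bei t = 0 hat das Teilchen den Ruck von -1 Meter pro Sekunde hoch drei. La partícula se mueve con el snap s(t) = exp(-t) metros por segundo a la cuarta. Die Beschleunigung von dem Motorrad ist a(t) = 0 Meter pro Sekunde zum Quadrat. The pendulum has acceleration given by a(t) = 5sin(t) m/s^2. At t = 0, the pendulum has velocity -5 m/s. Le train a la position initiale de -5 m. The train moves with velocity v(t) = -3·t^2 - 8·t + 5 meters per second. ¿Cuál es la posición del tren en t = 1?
Partiendo de la velocidad v(t) = -3·t^2 - 8·t + 5, tomamos 1 antiderivada. Integrando la velocidad y usando la condición inicial x(0) = -5, obtenemos x(t) = -t^3 - 4·t^2 + 5·t - 5. Usando x(t) = -t^3 - 4·t^2 + 5·t - 5 y sustituyendo t = 1, encontramos x = -5.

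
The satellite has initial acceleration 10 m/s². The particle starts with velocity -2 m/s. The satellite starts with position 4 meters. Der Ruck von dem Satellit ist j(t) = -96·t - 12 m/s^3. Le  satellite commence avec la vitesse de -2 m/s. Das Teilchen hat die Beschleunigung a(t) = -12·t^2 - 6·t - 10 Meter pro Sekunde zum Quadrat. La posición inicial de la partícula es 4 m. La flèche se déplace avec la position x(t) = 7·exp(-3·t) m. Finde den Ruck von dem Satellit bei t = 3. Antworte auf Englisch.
From the given jerk equation j(t) = -96·t - 12, we substitute t = 3 to get j = -300.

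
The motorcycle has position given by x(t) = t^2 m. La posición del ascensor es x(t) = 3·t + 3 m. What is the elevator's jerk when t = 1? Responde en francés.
Nous devons dériver notre équation de la position x(t) = 3·t + 3 3 fois. En dérivant la position, nous obtenons la vitesse: v(t) = 3. En prenant d/dt de v(t), nous trouvons a(t) = 0. En dérivant l'accélération, nous obtenons le jerk: j(t) = 0. En utilisant j(t) = 0 et en substituant t = 1, nous trouvons j = 0.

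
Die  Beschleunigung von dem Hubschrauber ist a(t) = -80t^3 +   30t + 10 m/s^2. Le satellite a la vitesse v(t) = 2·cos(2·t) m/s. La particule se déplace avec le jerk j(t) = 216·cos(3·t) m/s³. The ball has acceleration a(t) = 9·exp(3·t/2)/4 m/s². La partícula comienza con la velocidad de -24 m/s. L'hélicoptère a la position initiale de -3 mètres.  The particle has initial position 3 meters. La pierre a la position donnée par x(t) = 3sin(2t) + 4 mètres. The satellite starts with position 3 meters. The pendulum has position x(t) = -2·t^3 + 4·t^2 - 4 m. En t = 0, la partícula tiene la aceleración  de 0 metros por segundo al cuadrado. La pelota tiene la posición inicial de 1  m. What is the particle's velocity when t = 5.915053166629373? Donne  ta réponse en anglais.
We need to integrate our jerk equation j(t) = 216·cos(3·t) 2 times. Finding the integral of j(t) and using a(0) = 0: a(t) = 72·sin(3·t). The integral of acceleration is velocity. Using v(0) = -24, we get v(t) = -24·cos(3·t). We have velocity v(t) = -24·cos(3·t). Substituting t = 5.915053166629373: v(5.915053166629373) = -10.7921670491989.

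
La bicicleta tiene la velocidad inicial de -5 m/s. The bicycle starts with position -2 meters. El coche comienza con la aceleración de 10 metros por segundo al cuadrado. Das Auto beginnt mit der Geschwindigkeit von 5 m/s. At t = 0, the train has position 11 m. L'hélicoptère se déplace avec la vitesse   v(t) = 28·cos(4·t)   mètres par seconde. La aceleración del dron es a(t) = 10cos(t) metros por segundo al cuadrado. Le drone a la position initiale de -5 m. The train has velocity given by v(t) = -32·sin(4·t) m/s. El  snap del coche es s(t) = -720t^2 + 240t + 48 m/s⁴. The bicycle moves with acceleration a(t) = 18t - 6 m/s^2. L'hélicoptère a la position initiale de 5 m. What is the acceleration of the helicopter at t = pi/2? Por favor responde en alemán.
Um dies zu lösen, müssen wir 1 Ableitung unserer Gleichung für die Geschwindigkeit v(t) = 28·cos(4·t) nehmen. Mit d/dt von v(t) finden wir a(t) = -112·sin(4·t). Wir haben die Beschleunigung a(t) = -112·sin(4·t). Durch Einsetzen von t = pi/2: a(pi/2) = 0.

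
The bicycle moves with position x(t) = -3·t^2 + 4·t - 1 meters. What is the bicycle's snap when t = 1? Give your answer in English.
We must differentiate our position equation x(t) = -3·t^2 + 4·t - 1 4 times. The derivative of position gives velocity: v(t) = 4 - 6·t. Differentiating velocity, we get acceleration: a(t) = -6. The derivative of acceleration gives jerk: j(t) = 0. The derivative of jerk gives snap: s(t) = 0. We have snap s(t) = 0. Substituting t = 1: s(1) = 0.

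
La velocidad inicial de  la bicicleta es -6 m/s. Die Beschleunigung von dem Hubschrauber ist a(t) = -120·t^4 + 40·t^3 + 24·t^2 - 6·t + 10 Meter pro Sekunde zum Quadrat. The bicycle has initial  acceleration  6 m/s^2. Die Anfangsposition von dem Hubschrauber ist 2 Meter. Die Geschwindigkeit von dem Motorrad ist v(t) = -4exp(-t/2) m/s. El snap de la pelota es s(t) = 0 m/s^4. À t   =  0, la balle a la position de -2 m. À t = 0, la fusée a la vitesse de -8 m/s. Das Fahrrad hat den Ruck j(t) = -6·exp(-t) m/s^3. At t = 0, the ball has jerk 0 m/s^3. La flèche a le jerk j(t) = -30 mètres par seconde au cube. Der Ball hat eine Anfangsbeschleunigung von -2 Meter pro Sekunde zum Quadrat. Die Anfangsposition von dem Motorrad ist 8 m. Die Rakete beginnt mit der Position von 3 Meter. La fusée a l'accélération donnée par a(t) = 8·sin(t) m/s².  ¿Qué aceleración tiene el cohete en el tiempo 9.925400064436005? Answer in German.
Wir haben die Beschleunigung a(t) = 8·sin(t). Durch Einsetzen von t = 9.925400064436005: a(9.925400064436005) = -3.83977114501246.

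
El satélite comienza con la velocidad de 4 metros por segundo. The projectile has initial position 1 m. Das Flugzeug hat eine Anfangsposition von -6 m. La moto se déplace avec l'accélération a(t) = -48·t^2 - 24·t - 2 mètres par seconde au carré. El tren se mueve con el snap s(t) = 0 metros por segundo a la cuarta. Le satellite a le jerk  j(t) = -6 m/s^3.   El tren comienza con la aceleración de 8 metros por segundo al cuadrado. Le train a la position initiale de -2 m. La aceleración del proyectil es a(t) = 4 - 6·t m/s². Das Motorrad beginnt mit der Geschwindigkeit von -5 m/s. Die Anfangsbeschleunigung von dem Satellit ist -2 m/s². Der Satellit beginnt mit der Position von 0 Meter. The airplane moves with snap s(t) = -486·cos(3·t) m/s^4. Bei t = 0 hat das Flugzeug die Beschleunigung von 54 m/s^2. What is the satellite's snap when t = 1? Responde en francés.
Nous devons dériver notre équation du jerk j(t) = -6 1 fois. La dérivée du jerk donne le snap: s(t) = 0. Nous avons le snap s(t) = 0. En substituant t = 1: s(1) = 0.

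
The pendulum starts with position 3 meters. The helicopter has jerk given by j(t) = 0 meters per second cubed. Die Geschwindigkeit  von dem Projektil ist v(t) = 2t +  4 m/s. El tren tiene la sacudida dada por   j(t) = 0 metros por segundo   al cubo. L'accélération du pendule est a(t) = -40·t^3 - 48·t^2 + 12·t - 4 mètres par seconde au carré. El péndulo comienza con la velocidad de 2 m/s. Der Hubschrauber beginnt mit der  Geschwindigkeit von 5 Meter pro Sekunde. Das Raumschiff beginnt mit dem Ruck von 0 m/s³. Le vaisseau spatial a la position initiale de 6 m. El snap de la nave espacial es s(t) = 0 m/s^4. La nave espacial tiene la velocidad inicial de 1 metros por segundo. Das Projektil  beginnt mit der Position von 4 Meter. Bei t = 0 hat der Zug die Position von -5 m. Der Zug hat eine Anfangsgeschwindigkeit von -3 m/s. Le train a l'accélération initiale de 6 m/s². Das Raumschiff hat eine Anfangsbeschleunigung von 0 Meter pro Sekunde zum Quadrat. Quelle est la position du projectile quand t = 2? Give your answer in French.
Pour résoudre ceci, nous devons prendre 1 primitive de notre équation de la vitesse v(t) = 2·t + 4. En intégrant la vitesse et en utilisant la condition initiale x(0) = 4, nous obtenons x(t) = t^2 + 4·t + 4. Nous avons la position x(t) = t^2 + 4·t + 4. En substituant t = 2: x(2) = 16.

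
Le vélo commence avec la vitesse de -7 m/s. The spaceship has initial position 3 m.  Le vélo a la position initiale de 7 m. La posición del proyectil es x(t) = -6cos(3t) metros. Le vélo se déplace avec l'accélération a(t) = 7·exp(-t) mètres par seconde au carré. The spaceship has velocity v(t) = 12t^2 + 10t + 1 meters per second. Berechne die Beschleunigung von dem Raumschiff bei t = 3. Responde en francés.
En partant de la vitesse v(t) = 12·t^2 + 10·t + 1, nous prenons 1 dérivée. En prenant d/dt de v(t), nous trouvons a(t) = 24·t + 10. De l'équation de l'accélération a(t) = 24·t + 10, nous substituons t = 3 pour obtenir a = 82.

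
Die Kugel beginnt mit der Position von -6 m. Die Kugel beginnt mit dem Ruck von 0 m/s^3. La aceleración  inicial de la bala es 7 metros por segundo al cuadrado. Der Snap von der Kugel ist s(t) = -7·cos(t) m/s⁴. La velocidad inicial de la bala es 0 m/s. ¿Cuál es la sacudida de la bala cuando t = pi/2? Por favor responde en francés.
Pour résoudre ceci, nous devons prendre 1 intégrale de notre équation du snap s(t) = -7·cos(t). En intégrant le snap et en utilisant la condition initiale j(0) = 0, nous obtenons j(t) = -7·sin(t). En utilisant j(t) = -7·sin(t) et en substituant t = pi/2, nous trouvons j = -7.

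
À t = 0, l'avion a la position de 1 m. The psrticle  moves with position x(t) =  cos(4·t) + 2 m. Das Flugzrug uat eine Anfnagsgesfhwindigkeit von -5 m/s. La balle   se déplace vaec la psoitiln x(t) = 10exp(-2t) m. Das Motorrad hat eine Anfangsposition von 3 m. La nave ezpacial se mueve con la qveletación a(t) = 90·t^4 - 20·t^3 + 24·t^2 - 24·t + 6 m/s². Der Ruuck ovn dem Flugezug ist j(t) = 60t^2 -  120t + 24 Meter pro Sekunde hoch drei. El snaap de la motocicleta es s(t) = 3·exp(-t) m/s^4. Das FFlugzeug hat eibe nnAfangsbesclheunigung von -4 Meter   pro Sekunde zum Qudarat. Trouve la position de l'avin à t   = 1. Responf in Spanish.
Necesitamos integrar nuestra ecuación de la sacudida j(t) = 60·t^2 - 120·t + 24 3 veces. La integral de la sacudida es la aceleración. Usando a(0) = -4, obtenemos a(t) = 20·t^3 - 60·t^2 + 24·t - 4. La antiderivada de la aceleración es la velocidad. Usando v(0) = -5, obtenemos v(t) = 5·t^4 - 20·t^3 + 12·t^2 - 4·t - 5. Tomando ∫v(t)dt y aplicando x(0) = 1, encontramos x(t) = t^5 - 5·t^4 + 4·t^3 - 2·t^2 - 5·t + 1. Tenemos la posición x(t) = t^5 - 5·t^4 + 4·t^3 - 2·t^2 - 5·t + 1. Sustituyendo t = 1: x(1) = -6.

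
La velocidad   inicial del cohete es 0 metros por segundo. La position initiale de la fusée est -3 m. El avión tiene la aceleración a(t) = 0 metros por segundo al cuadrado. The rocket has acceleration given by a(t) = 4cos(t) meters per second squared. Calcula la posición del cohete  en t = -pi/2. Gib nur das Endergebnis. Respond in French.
La position à t = -pi/2 est x = 1.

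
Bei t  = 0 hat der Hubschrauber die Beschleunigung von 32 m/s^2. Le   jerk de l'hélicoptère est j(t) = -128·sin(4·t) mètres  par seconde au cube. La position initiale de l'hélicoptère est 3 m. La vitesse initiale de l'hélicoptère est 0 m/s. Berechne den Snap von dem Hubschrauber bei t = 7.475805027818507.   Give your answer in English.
We must differentiate our jerk equation j(t) = -128·sin(4·t) 1 time. Taking d/dt of j(t), we find s(t) = -512·cos(4·t). Using s(t) = -512·cos(4·t) and substituting t = 7.475805027818507, we find s = -29.7253056338340.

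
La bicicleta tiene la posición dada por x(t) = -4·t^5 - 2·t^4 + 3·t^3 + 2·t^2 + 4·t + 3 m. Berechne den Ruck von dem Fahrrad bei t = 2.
Um dies zu lösen, müssen wir 3 Ableitungen unserer Gleichung für die Position x(t) = -4·t^5 - 2·t^4 + 3·t^3 + 2·t^2 + 4·t + 3 nehmen. Durch Ableiten von der Position erhalten wir die Geschwindigkeit: v(t) = -20·t^4 - 8·t^3 + 9·t^2 + 4·t + 4. Durch Ableiten von der Geschwindigkeit erhalten wir die Beschleunigung: a(t) = -80·t^3 - 24·t^2 + 18·t + 4. Die Ableitung von der Beschleunigung ergibt den Ruck: j(t) = -240·t^2 - 48·t + 18. Wir haben den Ruck j(t) = -240·t^2 - 48·t + 18. Durch Einsetzen von t = 2: j(2) = -1038.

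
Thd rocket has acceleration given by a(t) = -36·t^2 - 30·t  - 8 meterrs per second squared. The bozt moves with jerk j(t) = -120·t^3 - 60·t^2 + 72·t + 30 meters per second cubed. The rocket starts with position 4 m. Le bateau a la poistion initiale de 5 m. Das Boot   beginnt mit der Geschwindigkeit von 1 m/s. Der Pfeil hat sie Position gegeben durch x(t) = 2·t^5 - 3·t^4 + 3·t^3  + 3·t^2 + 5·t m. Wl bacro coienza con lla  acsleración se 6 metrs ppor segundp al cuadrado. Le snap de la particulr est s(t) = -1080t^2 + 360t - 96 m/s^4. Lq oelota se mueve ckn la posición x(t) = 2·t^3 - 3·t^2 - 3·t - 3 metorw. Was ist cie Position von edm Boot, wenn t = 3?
Wir müssen unsere Gleichung für den Ruck j(t) = -120·t^3 - 60·t^2 + 72·t + 30 3-mal integrieren. Durch Integration von dem Ruck und Verwendung der Anfangsbedingung a(0) = 6, erhalten wir a(t) = -30·t^4 - 20·t^3 + 36·t^2 + 30·t + 6. Das Integral von der Beschleunigung ist die Geschwindigkeit. Mit v(0) = 1 erhalten wir v(t) = -6·t^5 - 5·t^4 + 12·t^3 + 15·t^2 + 6·t + 1. Die Stammfunktion von der Geschwindigkeit ist die Position. Mit x(0) = 5 erhalten wir x(t) = -t^6 - t^5 + 3·t^4 + 5·t^3 + 3·t^2 + t + 5. Mit x(t) = -t^6 - t^5 + 3·t^4 + 5·t^3 + 3·t^2 + t + 5 und Einsetzen von t = 3, finden wir x = -559.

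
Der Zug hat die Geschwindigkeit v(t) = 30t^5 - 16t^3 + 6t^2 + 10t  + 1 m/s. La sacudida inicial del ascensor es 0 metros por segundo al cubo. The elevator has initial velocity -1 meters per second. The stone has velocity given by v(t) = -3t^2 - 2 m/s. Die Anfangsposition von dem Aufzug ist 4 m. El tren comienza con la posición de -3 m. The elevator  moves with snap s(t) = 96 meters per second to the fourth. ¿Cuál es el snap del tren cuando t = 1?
Para resolver esto, necesitamos tomar 3 derivadas de nuestra ecuación de la velocidad v(t) = 30·t^5 - 16·t^3 + 6·t^2 + 10·t + 1. Tomando d/dt de v(t), encontramos a(t) = 150·t^4 - 48·t^2 + 12·t + 10. La derivada de la aceleración da la sacudida: j(t) = 600·t^3 - 96·t + 12. Derivando la sacudida, obtenemos el snap: s(t) = 1800·t^2 - 96. De la ecuación del snap s(t) = 1800·t^2 - 96, sustituimos t = 1 para obtener s = 1704.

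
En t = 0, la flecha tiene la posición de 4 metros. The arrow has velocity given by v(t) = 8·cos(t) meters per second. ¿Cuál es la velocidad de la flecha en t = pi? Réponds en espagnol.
Usando v(t) = 8·cos(t) y sustituyendo t = pi, encontramos v = -8.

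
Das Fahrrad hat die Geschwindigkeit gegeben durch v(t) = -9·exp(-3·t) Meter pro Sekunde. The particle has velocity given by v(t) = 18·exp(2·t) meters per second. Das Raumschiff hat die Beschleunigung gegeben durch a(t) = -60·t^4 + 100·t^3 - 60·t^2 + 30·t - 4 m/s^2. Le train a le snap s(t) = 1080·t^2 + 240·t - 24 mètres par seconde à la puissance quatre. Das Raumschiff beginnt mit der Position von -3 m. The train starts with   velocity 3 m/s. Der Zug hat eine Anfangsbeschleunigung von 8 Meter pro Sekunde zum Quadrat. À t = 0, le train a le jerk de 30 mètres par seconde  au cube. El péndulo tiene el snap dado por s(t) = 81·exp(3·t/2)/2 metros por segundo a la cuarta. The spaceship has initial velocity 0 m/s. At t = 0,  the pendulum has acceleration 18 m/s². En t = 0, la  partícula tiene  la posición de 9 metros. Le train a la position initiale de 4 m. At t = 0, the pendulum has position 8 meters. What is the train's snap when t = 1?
We have snap s(t) = 1080·t^2 + 240·t - 24. Substituting t = 1: s(1) = 1296.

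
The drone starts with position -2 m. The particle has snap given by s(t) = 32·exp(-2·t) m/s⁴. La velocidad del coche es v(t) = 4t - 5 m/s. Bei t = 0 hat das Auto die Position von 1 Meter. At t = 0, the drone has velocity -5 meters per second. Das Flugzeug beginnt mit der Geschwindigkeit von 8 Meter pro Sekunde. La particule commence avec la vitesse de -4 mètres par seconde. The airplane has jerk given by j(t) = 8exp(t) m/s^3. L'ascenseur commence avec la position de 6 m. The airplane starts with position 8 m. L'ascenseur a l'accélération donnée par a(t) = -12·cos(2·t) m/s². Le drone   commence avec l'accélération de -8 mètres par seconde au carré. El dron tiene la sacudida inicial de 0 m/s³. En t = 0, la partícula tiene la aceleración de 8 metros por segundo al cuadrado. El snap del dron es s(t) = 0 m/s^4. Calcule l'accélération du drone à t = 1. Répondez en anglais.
To solve this, we need to take 2 integrals of our snap equation s(t) = 0. Finding the antiderivative of s(t) and using j(0) = 0: j(t) = 0. The integral of jerk, with a(0) = -8, gives acceleration: a(t) = -8. Using a(t) = -8 and substituting t = 1, we find a = -8.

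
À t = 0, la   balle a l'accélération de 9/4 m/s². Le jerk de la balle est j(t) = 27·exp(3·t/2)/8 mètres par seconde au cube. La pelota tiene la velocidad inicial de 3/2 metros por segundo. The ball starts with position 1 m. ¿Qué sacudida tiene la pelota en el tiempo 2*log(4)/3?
De la ecuación de la sacudida j(t) = 27·exp(3·t/2)/8, sustituimos t = 2*log(4)/3 para obtener j = 27/2.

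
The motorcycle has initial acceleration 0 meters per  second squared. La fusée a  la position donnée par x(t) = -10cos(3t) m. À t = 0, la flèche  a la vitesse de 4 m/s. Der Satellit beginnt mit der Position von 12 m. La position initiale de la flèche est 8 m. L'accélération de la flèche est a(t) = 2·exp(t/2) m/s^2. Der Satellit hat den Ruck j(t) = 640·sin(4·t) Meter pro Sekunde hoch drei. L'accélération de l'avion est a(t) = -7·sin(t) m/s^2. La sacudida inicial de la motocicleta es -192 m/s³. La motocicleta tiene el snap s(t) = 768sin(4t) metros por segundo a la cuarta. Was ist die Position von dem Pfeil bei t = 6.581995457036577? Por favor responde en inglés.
We need to integrate our acceleration equation a(t) = 2·exp(t/2) 2 times. Taking ∫a(t)dt and applying v(0) = 4, we find v(t) = 4·exp(t/2). The antiderivative of velocity, with x(0) = 8, gives position: x(t) = 8·exp(t/2). We have position x(t) = 8·exp(t/2). Substituting t = 6.581995457036577: x(6.581995457036577) = 214.957271291625.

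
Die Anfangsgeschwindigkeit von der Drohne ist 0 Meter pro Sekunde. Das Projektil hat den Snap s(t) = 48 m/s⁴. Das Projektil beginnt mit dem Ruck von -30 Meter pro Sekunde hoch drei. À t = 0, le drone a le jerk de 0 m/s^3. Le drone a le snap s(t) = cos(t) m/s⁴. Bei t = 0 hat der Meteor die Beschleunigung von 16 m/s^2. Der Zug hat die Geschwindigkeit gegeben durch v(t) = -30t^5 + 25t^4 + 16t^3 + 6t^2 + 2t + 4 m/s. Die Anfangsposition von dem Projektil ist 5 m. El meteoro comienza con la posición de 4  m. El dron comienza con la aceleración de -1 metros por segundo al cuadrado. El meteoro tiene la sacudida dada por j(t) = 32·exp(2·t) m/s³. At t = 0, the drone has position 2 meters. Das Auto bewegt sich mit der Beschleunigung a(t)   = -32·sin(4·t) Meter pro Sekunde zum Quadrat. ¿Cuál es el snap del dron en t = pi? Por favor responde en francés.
Nous avons le snap s(t) = cos(t). En substituant t = pi: s(pi) = -1.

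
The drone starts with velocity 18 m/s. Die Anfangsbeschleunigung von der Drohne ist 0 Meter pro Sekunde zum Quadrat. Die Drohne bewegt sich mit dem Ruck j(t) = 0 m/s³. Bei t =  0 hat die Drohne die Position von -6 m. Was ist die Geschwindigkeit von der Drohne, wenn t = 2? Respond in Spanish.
Para resolver esto, necesitamos tomar 2 integrales de nuestra ecuación de la sacudida j(t) = 0. La integral de la sacudida, con a(0) = 0, da la aceleración: a(t) = 0. Integrando la aceleración y usando la condición inicial v(0) = 18, obtenemos v(t) = 18. Usando v(t) = 18 y sustituyendo t = 2, encontramos v = 18.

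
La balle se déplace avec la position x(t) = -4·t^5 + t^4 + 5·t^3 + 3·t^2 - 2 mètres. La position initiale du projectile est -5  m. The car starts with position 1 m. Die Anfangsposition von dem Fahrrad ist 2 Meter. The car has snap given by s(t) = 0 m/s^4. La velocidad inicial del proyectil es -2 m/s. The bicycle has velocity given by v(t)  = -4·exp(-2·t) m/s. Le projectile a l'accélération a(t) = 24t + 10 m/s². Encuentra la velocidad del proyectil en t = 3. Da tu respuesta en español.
Para resolver esto, necesitamos tomar 1 antiderivada de nuestra ecuación de la aceleración a(t) = 24·t + 10. Tomando ∫a(t)dt y aplicando v(0) = -2, encontramos v(t) = 12·t^2 + 10·t - 2. De la ecuación de la velocidad v(t) = 12·t^2 + 10·t - 2, sustituimos t = 3 para obtener v = 136.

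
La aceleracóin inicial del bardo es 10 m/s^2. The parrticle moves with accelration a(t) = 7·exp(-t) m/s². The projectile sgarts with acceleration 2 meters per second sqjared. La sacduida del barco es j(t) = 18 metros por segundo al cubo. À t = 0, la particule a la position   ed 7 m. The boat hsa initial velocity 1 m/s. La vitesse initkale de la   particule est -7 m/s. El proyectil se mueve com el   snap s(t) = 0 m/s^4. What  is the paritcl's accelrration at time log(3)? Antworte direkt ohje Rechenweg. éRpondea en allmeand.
Die Beschleunigung bei t = log(3) ist a = 7/3.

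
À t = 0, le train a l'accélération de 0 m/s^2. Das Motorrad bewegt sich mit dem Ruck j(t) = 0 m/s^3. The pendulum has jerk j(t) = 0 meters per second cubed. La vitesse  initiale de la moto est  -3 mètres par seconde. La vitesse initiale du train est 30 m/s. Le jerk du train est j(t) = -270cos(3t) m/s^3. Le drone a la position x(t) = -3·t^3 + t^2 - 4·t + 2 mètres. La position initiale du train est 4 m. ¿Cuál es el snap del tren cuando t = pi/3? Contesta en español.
Partiendo de la sacudida j(t) = -270·cos(3·t), tomamos 1 derivada. Derivando la sacudida, obtenemos el snap: s(t) = 810·sin(3·t). De la ecuación del snap s(t) = 810·sin(3·t), sustituimos t = pi/3 para obtener s = 0.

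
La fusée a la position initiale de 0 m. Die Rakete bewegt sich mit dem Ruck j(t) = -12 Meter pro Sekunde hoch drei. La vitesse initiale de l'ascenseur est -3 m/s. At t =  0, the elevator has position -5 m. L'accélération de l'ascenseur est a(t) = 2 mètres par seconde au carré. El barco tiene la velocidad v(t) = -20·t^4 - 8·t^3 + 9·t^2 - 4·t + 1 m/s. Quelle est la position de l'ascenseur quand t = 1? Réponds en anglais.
To find the answer, we compute 2 integrals of a(t) = 2. Integrating acceleration and using the initial condition v(0) = -3, we get v(t) = 2·t - 3. Taking ∫v(t)dt and applying x(0) = -5, we find x(t) = t^2 - 3·t - 5. Using x(t) = t^2 - 3·t - 5 and substituting t = 1, we find x = -7.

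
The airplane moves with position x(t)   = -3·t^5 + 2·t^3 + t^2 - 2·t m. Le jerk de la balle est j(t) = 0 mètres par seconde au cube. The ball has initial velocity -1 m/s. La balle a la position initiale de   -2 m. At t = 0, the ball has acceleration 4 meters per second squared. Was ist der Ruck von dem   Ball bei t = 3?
Aus der Gleichung für den Ruck j(t) = 0, setzen wir t = 3 ein und erhalten j = 0.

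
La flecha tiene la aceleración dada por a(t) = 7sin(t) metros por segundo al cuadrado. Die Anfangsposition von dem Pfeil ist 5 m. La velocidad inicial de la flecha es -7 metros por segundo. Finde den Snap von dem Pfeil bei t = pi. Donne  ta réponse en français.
Pour résoudre ceci, nous devons prendre 2 dérivées de notre équation de l'accélération a(t) = 7·sin(t). En dérivant l'accélération, nous obtenons le jerk: j(t) = 7·cos(t). En dérivant le jerk, nous obtenons le snap: s(t) = -7·sin(t). Nous avons le snap s(t) = -7·sin(t). En substituant t = pi: s(pi) = 0.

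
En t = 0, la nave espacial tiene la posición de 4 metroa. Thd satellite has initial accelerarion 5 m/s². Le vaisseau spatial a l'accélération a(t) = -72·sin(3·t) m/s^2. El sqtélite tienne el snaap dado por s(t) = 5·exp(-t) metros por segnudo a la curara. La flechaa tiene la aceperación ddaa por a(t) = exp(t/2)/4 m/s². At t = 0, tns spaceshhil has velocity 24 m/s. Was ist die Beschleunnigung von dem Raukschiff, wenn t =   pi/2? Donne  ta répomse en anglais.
Using a(t) = -72·sin(3·t) and substituting t = pi/2, we find a = 72.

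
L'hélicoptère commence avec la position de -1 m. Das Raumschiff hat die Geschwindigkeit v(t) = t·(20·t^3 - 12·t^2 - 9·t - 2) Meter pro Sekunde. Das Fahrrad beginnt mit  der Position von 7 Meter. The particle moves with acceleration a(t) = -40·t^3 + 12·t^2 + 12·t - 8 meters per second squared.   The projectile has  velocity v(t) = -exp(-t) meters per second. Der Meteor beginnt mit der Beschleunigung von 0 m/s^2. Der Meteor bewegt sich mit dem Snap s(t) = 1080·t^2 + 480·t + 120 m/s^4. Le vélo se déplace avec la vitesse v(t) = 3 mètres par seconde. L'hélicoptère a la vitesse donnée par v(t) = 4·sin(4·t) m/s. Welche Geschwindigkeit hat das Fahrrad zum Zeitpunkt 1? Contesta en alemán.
Mit v(t) = 3 und Einsetzen von t = 1, finden wir v = 3.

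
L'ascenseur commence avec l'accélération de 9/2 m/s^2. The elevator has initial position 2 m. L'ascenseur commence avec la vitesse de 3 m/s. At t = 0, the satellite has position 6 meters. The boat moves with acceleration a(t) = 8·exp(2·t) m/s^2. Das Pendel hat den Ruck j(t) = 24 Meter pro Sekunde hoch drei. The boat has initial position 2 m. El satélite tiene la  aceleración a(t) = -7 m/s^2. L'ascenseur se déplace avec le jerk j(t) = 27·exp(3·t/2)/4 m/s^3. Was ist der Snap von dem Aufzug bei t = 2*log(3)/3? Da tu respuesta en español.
Debemos derivar nuestra ecuación de la sacudida j(t) = 27·exp(3·t/2)/4 1 vez. La derivada de la sacudida da el snap: s(t) = 81·exp(3·t/2)/8. De la ecuación del snap s(t) = 81·exp(3·t/2)/8, sustituimos t = 2*log(3)/3 para obtener s = 243/8.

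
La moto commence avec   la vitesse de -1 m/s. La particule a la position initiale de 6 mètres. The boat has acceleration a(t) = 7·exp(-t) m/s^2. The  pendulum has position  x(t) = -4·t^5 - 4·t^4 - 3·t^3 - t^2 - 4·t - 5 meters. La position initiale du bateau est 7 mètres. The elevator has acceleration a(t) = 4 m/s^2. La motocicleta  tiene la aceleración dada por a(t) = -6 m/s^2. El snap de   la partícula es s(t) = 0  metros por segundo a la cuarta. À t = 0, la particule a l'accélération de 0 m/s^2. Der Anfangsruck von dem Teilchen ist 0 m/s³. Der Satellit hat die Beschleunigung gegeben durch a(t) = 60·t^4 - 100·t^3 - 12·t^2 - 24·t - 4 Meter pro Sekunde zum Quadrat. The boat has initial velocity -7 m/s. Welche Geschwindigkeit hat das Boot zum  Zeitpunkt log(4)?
Um dies zu lösen, müssen wir 1 Stammfunktion unserer Gleichung für die Beschleunigung a(t) = 7·exp(-t) finden. Das Integral von der Beschleunigung ist die Geschwindigkeit. Mit v(0) = -7 erhalten wir v(t) = -7·exp(-t). Wir haben die Geschwindigkeit v(t) = -7·exp(-t). Durch Einsetzen von t = log(4): v(log(4)) = -7/4.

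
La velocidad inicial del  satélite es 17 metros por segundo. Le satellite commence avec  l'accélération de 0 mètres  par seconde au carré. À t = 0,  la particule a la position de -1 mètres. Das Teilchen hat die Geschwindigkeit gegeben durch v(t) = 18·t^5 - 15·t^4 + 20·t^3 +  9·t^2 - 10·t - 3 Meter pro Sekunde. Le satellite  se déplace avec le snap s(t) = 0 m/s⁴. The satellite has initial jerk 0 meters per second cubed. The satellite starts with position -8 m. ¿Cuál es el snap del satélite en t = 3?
De la ecuación del snap s(t) = 0, sustituimos t = 3 para obtener s = 0.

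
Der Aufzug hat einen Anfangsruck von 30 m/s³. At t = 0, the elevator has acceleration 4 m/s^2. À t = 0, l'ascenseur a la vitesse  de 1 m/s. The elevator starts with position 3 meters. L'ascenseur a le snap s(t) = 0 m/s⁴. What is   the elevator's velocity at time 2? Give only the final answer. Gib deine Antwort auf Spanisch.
v(2) = 69.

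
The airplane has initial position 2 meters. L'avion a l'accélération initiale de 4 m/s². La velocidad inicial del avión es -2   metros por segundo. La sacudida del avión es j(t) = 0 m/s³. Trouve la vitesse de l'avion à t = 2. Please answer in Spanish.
Debemos encontrar la integral de nuestra ecuación de la sacudida j(t) = 0 2 veces. La integral de la sacudida es la aceleración. Usando a(0) = 4, obtenemos a(t) = 4. Integrando la aceleración y usando la condición inicial v(0) = -2, obtenemos v(t) = 4·t - 2. De la ecuación de la velocidad v(t) = 4·t - 2, sustituimos t = 2 para obtener v = 6.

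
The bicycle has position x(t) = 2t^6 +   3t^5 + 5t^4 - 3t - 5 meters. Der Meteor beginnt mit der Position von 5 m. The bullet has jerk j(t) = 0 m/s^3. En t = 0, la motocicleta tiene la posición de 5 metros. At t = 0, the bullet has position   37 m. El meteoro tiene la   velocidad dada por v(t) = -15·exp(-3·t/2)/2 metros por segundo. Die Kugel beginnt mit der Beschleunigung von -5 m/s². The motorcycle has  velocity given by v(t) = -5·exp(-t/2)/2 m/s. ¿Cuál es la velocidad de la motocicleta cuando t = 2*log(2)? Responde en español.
Tenemos la velocidad v(t) = -5·exp(-t/2)/2. Sustituyendo t = 2*log(2): v(2*log(2)) = -5/4.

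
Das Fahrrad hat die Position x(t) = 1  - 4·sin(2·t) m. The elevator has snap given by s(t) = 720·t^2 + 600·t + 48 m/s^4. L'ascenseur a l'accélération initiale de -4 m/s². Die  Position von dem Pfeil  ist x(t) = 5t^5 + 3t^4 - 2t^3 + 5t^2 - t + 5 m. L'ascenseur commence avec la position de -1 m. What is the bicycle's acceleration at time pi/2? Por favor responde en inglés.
Starting from position x(t) = 1 - 4·sin(2·t), we take 2 derivatives. The derivative of position gives velocity: v(t) = -8·cos(2·t). Taking d/dt of v(t), we find a(t) = 16·sin(2·t). Using a(t) = 16·sin(2·t) and substituting t = pi/2, we find a = 0.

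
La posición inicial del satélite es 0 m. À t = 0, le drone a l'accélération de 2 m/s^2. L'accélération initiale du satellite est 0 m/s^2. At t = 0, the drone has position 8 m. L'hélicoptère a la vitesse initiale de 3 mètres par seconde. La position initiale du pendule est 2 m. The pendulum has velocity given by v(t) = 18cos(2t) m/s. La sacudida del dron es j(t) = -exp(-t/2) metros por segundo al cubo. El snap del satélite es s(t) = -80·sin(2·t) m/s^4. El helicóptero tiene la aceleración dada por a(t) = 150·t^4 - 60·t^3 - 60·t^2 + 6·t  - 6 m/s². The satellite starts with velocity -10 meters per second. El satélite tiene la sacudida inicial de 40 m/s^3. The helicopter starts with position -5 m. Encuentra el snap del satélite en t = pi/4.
Usando s(t) = -80·sin(2·t) y sustituyendo t = pi/4, encontramos s = -80.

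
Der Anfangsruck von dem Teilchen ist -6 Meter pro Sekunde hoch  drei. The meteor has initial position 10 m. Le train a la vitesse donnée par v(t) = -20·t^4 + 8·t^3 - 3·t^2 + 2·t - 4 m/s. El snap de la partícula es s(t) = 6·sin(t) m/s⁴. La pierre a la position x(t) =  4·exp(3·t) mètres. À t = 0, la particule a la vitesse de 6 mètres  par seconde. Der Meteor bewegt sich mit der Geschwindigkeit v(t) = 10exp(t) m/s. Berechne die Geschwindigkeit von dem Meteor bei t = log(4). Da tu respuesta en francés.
De l'équation de la vitesse v(t) = 10·exp(t), nous substituons t = log(4) pour obtenir v = 40.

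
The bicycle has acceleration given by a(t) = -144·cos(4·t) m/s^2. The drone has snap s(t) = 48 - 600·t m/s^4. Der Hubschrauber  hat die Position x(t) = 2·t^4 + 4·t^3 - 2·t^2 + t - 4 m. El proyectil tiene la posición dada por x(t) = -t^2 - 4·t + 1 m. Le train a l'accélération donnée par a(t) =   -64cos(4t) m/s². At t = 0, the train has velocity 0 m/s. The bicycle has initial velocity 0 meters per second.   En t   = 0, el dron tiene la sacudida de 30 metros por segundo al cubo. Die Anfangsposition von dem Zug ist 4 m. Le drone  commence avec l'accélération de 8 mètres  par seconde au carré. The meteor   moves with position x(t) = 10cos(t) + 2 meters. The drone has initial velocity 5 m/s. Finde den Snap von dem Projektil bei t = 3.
Ausgehend von der Position x(t) = -t^2 - 4·t + 1, nehmen wir 4 Ableitungen. Durch Ableiten von der Position erhalten wir die Geschwindigkeit: v(t) = -2·t - 4. Die Ableitung von der Geschwindigkeit ergibt die Beschleunigung: a(t) = -2. Die Ableitung von der Beschleunigung ergibt den Ruck: j(t) = 0. Durch Ableiten von dem Ruck erhalten wir den Snap: s(t) = 0. Aus der Gleichung für den Snap s(t) = 0, setzen wir t = 3 ein und erhalten s = 0.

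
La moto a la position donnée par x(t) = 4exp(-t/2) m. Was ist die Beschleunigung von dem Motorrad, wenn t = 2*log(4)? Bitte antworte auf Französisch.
En partant de la position x(t) = 4·exp(-t/2), nous prenons 2 dérivées. La dérivée de la position donne la vitesse: v(t) = -2·exp(-t/2). En prenant d/dt de v(t), nous trouvons a(t) = exp(-t/2). Nous avons l'accélération a(t) = exp(-t/2). En substituant t = 2*log(4): a(2*log(4)) = 1/4.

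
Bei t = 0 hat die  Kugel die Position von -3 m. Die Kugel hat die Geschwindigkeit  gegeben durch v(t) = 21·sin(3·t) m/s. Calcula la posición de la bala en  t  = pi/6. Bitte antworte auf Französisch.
Pour résoudre ceci, nous devons prendre 1 intégrale de notre équation de la vitesse v(t) = 21·sin(3·t). En prenant ∫v(t)dt et en appliquant x(0) = -3, nous trouvons x(t) = 4 - 7·cos(3·t). De l'équation de la position x(t) = 4 - 7·cos(3·t), nous substituons t = pi/6 pour obtenir x = 4.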